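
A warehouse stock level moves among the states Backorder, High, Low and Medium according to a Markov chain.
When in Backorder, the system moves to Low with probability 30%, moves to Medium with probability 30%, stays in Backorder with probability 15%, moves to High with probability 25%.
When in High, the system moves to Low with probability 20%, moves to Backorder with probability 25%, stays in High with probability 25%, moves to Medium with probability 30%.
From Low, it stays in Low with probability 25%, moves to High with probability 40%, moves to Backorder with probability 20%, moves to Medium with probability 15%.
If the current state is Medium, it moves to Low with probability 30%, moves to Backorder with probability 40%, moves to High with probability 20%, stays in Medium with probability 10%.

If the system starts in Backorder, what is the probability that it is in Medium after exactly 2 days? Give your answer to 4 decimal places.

Propagate the distribution vector 2 days from Backorder.
After 0 days: (1.0000, 0.0000, 0.0000, 0.0000)
After 1 day: (0.1500, 0.2500, 0.3000, 0.3000)
After 2 days: (0.2650, 0.2800, 0.2600, 0.1950)
P(in Medium after 2 days) = 0.1950

0.1950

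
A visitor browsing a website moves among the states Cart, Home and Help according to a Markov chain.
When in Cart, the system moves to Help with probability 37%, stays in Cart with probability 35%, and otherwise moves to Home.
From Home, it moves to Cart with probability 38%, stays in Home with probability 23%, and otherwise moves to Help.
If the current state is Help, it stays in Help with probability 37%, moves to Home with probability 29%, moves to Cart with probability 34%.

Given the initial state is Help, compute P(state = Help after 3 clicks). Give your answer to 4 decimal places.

Propagate the distribution vector 3 clicks from Help.
After 0 clicks: (0.0000, 0.0000, 1.0000)
After 1 click: (0.3400, 0.2900, 0.3700)
After 2 clicks: (0.3550, 0.2692, 0.3758)
After 3 clicks: (0.3543, 0.2703, 0.3754)
P(in Help after 3 clicks) = 0.3754

0.3754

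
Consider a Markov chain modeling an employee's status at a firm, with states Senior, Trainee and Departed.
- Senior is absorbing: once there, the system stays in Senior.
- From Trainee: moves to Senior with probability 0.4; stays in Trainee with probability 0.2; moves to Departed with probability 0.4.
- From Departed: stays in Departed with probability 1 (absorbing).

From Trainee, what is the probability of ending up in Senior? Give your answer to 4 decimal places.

Let h(s) be the probability of absorption at Senior starting from transient state s. Then h(Senior) = 1 and h(Departed) = 0. By first-step analysis:
h(Trainee) = 0.4·1 + 0.2·h(Trainee) + 0.4·0
Solving: h(Trainee) = 0.5000.
Starting from Trainee, the probability is 0.5000.

0.5000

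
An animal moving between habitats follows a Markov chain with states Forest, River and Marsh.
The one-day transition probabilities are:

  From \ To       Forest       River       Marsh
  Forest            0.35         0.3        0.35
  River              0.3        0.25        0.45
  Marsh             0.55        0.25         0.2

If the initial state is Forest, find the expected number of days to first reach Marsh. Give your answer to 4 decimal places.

2.6415

Let t(s) be the expected number of days to first reach Marsh from state s, with t(Marsh) = 0. Conditioning on the first day:
t(Forest) = 1 + 0.35·t(Forest) + 0.3·t(River)
t(River) = 1 + 0.3·t(Forest) + 0.25·t(River)
Solving: t(Forest) = 2.6415, t(River) = 2.3899.
Expected days from Forest to Marsh: 2.6415.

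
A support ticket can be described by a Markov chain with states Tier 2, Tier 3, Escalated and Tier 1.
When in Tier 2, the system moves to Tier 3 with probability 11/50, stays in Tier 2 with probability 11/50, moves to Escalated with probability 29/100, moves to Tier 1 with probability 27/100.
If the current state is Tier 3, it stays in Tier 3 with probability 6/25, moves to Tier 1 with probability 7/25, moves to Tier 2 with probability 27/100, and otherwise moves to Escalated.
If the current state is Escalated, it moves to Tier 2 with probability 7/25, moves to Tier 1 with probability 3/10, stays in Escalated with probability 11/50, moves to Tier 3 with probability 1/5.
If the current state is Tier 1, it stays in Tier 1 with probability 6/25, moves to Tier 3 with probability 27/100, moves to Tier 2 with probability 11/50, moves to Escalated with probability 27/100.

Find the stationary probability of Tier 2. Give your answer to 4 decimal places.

0.2466

Let the stationary distribution be π with π = πP and π_1 + π_2 + π_3 + π_4 = 1.
π_1 = 0.22·π_1 + 0.27·π_2 + 0.28·π_3 + 0.22·π_4
π_2 = 0.22·π_1 + 0.24·π_2 + 0.2·π_3 + 0.27·π_4
π_3 = 0.29·π_1 + 0.21·π_2 + 0.22·π_3 + 0.27·π_4
Solving with the normalization constraint gives π = (0.2466, 0.2333, 0.2485, 0.2716).
So the stationary probability of Tier 2 is 0.2466.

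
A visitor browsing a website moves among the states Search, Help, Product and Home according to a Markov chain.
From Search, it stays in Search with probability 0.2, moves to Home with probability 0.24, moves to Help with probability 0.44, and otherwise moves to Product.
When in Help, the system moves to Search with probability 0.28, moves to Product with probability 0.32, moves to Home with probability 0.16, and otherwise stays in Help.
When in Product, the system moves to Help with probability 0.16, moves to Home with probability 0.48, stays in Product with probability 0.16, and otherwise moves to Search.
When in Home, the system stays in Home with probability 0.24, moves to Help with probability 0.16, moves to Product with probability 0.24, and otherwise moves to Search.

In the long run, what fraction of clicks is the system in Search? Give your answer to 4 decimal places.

0.2636

Let the stationary distribution be π with π = πP and π_1 + π_2 + π_3 + π_4 = 1.
π_1 = 0.2·π_1 + 0.28·π_2 + 0.2·π_3 + 0.36·π_4
π_2 = 0.44·π_1 + 0.24·π_2 + 0.16·π_3 + 0.16·π_4
π_3 = 0.12·π_1 + 0.32·π_2 + 0.16·π_3 + 0.24·π_4
Solving with the normalization constraint gives π = (0.2636, 0.2541, 0.2118, 0.2705).
So the stationary probability of Search is 0.2636.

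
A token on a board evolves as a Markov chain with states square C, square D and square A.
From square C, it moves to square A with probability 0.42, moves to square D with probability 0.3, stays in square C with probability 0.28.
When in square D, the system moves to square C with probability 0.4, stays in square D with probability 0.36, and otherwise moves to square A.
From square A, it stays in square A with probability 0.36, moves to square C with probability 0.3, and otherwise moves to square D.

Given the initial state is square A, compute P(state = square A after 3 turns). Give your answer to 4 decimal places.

Propagate the distribution vector 3 turns from square A.
After 0 turns: (0.0000, 0.0000, 1.0000)
After 1 turn: (0.3000, 0.3400, 0.3600)
After 2 turns: (0.3280, 0.3348, 0.3372)
After 3 turns: (0.3269, 0.3336, 0.3395)
P(in square A after 3 turns) = 0.3395

0.3395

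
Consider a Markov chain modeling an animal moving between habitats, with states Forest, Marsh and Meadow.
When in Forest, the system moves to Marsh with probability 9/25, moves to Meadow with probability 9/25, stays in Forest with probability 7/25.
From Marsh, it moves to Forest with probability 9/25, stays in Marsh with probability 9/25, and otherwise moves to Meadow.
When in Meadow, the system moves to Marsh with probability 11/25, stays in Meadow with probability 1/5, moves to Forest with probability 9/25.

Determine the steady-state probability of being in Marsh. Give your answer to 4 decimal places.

0.3827

Let the stationary distribution be π with π = πP and π_1 + π_2 + π_3 = 1.
π_1 = 0.28·π_1 + 0.36·π_2 + 0.36·π_3
π_2 = 0.36·π_1 + 0.36·π_2 + 0.44·π_3
Solving with the normalization constraint gives π = (0.3333, 0.3827, 0.2840).
So the stationary probability of Marsh is 0.3827.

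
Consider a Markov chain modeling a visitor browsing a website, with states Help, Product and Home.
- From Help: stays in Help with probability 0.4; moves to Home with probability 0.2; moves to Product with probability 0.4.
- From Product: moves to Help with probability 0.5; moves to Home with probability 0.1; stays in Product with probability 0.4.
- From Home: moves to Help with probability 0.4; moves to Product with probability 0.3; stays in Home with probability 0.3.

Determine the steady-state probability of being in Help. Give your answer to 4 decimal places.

0.4382

Let the stationary distribution be π with π = πP and π_1 + π_2 + π_3 = 1.
π_1 = 0.4·π_1 + 0.5·π_2 + 0.4·π_3
π_2 = 0.4·π_1 + 0.4·π_2 + 0.3·π_3
Solving with the normalization constraint gives π = (0.4382, 0.3820, 0.1798).
So the stationary probability of Help is 0.4382.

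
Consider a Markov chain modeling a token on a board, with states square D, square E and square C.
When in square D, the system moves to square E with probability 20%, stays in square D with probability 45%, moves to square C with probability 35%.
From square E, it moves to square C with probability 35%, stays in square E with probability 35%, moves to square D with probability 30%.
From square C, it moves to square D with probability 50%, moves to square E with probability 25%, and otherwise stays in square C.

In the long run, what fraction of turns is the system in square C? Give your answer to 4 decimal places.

Let the stationary distribution be π with π = πP and π_1 + π_2 + π_3 = 1.
π_1 = 0.45·π_1 + 0.3·π_2 + 0.5·π_3
π_2 = 0.2·π_1 + 0.35·π_2 + 0.25·π_3
Solving with the normalization constraint gives π = (0.4278, 0.2540, 0.3182).
So the stationary probability of square C is 0.3182.

0.3182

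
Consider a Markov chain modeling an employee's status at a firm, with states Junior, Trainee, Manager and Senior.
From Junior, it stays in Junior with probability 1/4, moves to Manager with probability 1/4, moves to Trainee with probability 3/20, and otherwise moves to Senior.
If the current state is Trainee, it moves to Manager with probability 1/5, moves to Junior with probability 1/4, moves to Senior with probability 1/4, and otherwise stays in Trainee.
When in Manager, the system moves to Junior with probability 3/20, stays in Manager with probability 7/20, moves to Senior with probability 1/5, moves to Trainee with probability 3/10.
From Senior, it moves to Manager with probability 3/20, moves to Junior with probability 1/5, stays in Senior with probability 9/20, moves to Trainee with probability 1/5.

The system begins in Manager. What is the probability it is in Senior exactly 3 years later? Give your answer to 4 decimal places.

Propagate the distribution vector 3 years from Manager.
After 0 years: (0.0000, 0.0000, 1.0000, 0.0000)
After 1 year: (0.1500, 0.3000, 0.3500, 0.2000)
After 2 years: (0.2050, 0.2575, 0.2500, 0.2875)
After 3 years: (0.2106, 0.2405, 0.2334, 0.3155)
P(in Senior after 3 years) = 0.3155

0.3155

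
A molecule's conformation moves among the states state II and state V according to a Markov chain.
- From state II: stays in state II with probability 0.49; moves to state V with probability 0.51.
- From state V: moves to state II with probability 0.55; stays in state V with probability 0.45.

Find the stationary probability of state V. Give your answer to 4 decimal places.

Let the stationary distribution be π with π = πP and π_1 + π_2 = 1.
π_1 = 0.49·π_1 + 0.55·π_2
Solving with the normalization constraint gives π = (0.5189, 0.4811).
So the stationary probability of state V is 0.4811.

0.4811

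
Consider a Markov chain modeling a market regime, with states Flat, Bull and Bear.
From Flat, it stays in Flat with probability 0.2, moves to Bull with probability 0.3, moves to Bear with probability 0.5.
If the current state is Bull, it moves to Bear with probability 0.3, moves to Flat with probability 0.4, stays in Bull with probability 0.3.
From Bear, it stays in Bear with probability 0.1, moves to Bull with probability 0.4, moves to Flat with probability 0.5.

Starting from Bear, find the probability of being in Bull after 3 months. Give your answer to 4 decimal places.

0.3380

Propagate the distribution vector 3 months from Bear.
After 0 months: (0.0000, 0.0000, 1.0000)
After 1 month: (0.5000, 0.4000, 0.1000)
After 2 months: (0.3100, 0.3100, 0.3800)
After 3 months: (0.3760, 0.3380, 0.2860)
P(in Bull after 3 months) = 0.3380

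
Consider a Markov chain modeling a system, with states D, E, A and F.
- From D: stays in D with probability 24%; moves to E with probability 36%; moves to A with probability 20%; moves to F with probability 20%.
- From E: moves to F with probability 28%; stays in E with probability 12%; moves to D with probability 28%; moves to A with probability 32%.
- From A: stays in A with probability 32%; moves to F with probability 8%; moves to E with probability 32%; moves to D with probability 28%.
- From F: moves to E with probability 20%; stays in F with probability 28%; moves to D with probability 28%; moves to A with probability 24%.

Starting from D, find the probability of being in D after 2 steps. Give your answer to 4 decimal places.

0.2704

Propagate the distribution vector 2 steps from D.
After 0 steps: (1.0000, 0.0000, 0.0000, 0.0000)
After 1 step: (0.2400, 0.3600, 0.2000, 0.2000)
After 2 steps: (0.2704, 0.2336, 0.2752, 0.2208)
P(in D after 2 steps) = 0.2704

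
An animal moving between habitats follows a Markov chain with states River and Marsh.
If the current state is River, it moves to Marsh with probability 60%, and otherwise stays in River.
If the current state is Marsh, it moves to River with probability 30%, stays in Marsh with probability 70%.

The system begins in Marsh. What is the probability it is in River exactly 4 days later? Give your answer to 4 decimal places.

0.3333

Propagate the distribution vector 4 days from Marsh.
After 0 days: (0.0000, 1.0000)
After 1 day: (0.3000, 0.7000)
After 2 days: (0.3300, 0.6700)
After 3 days: (0.3330, 0.6670)
After 4 days: (0.3333, 0.6667)
P(in River after 4 days) = 0.3333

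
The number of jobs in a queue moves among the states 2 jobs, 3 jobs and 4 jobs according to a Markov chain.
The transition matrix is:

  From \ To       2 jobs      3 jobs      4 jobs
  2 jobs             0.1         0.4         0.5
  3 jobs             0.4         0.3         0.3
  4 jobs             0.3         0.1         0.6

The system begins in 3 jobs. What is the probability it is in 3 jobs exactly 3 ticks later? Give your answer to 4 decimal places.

0.2310

Propagate the distribution vector 3 ticks from 3 jobs.
After 0 ticks: (0.0000, 1.0000, 0.0000)
After 1 tick: (0.4000, 0.3000, 0.3000)
After 2 ticks: (0.2500, 0.2800, 0.4700)
After 3 ticks: (0.2780, 0.2310, 0.4910)
P(in 3 jobs after 3 ticks) = 0.2310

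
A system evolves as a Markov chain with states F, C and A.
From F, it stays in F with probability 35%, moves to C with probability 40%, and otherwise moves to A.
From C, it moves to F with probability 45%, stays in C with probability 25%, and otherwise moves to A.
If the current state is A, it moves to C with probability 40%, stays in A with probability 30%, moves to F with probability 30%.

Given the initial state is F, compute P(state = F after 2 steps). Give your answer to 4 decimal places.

Sum over the intermediate state after 1 step:
P = P(F→F)·P(F→F) + P(F→C)·P(C→F) + P(F→A)·P(A→F)
  = 0.35×0.35 + 0.4×0.45 + 0.25×0.3
  = 0.1225 + 0.1800 + 0.0750 = 0.3775

0.3775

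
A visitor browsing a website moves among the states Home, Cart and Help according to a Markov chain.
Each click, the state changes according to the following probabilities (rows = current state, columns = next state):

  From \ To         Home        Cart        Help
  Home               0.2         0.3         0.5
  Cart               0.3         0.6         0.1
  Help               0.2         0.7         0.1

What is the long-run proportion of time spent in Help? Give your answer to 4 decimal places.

0.2018

Let the stationary distribution be π with π = πP and π_1 + π_2 + π_3 = 1.
π_1 = 0.2·π_1 + 0.3·π_2 + 0.2·π_3
π_2 = 0.3·π_1 + 0.6·π_2 + 0.7·π_3
Solving with the normalization constraint gives π = (0.2544, 0.5439, 0.2018).
So the stationary probability of Help is 0.2018.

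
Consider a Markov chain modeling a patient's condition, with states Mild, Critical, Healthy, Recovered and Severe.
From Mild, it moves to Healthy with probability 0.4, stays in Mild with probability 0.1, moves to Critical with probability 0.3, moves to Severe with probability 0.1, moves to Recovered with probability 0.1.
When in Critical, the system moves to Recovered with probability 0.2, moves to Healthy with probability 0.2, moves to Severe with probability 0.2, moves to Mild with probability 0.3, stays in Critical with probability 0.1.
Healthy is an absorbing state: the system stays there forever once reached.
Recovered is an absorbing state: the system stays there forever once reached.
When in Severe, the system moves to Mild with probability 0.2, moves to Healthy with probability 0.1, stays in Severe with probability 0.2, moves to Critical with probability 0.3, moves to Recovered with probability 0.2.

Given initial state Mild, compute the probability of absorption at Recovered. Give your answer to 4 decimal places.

0.3106

Let h(s) be the probability of absorption at Recovered starting from transient state s. Then h(Recovered) = 1 and h(Healthy) = 0. By first-step analysis:
h(Mild) = 0.1·h(Mild) + 0.3·h(Critical) + 0.4·0 + 0.1·1 + 0.1·h(Severe)
h(Critical) = 0.3·h(Mild) + 0.1·h(Critical) + 0.2·0 + 0.2·1 + 0.2·h(Severe)
h(Severe) = 0.2·h(Mild) + 0.3·h(Critical) + 0.1·0 + 0.2·1 + 0.2·h(Severe)
Solving: h(Mild) = 0.3106, h(Critical) = 0.4348, h(Severe) = 0.4907.
Starting from Mild, the probability is 0.3106.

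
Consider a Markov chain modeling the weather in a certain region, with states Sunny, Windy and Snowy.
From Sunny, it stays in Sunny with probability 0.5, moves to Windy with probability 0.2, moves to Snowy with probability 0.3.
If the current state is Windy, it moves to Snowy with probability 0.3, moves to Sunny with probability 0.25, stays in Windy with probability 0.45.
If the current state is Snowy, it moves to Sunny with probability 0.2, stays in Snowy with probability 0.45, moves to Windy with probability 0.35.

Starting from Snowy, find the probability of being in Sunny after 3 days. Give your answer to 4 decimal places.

Propagate the distribution vector 3 days from Snowy.
After 0 days: (0.0000, 0.0000, 1.0000)
After 1 day: (0.2000, 0.3500, 0.4500)
After 2 days: (0.2775, 0.3550, 0.3675)
After 3 days: (0.3010, 0.3439, 0.3551)
P(in Sunny after 3 days) = 0.3010

0.3010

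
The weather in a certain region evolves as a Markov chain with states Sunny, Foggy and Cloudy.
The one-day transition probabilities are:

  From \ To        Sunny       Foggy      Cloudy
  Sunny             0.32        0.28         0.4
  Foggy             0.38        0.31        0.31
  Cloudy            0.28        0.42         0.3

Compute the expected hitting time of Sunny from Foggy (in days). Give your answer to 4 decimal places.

Let t(s) be the expected number of days to first reach Sunny from state s, with t(Sunny) = 0. Conditioning on the first day:
t(Foggy) = 1 + 0.31·t(Foggy) + 0.31·t(Cloudy)
t(Cloudy) = 1 + 0.42·t(Foggy) + 0.3·t(Cloudy)
Solving: t(Foggy) = 2.8628, t(Cloudy) = 3.1463.
Expected days from Foggy to Sunny: 2.8628.

2.8628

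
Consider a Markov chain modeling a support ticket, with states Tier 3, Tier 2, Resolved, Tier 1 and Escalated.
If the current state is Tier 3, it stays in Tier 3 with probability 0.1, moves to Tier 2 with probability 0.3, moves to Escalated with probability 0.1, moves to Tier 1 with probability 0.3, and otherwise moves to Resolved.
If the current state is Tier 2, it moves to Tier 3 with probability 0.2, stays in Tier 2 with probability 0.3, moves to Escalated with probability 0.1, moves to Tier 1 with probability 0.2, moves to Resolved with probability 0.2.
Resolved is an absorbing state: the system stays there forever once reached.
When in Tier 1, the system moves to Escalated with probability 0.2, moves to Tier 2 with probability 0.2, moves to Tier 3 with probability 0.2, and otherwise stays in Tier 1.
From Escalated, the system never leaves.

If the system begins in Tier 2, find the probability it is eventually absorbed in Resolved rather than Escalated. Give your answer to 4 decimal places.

0.5333

Let h(s) be the probability of absorption at Resolved starting from transient state s. Then h(Resolved) = 1 and h(Escalated) = 0. By first-step analysis:
h(Tier 3) = 0.1·h(Tier 3) + 0.3·h(Tier 2) + 0.2·1 + 0.3·h(Tier 1) + 0.1·0
h(Tier 2) = 0.2·h(Tier 3) + 0.3·h(Tier 2) + 0.2·1 + 0.2·h(Tier 1) + 0.1·0
h(Tier 1) = 0.2·h(Tier 3) + 0.2·h(Tier 2) + 0.4·h(Tier 1) + 0.2·0
Solving: h(Tier 3) = 0.5167, h(Tier 2) = 0.5333, h(Tier 1) = 0.3500.
Starting from Tier 2, the probability is 0.5333.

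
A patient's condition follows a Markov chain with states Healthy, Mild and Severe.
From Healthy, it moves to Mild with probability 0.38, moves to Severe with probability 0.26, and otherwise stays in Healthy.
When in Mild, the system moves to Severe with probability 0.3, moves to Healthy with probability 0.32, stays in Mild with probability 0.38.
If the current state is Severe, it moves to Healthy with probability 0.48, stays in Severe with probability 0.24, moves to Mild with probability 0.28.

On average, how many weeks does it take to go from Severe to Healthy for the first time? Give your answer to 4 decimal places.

2.3244

Let t(s) be the expected number of weeks to first reach Healthy from state s, with t(Healthy) = 0. Conditioning on the first week:
t(Mild) = 1 + 0.38·t(Mild) + 0.3·t(Severe)
t(Severe) = 1 + 0.28·t(Mild) + 0.24·t(Severe)
Solving: t(Mild) = 2.7376, t(Severe) = 2.3244.
Expected weeks from Severe to Healthy: 2.3244.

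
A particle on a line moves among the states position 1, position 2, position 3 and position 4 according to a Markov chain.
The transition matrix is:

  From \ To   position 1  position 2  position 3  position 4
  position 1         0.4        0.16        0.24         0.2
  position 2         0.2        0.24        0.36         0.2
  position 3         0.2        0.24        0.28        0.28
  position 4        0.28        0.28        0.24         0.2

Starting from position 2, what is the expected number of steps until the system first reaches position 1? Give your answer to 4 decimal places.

4.5877

Let t(s) be the expected number of steps to first reach position 1 from state s, with t(position 1) = 0. Conditioning on the first step:
t(position 2) = 1 + 0.24·t(position 2) + 0.36·t(position 3) + 0.2·t(position 4)
t(position 3) = 1 + 0.24·t(position 2) + 0.28·t(position 3) + 0.28·t(position 4)
t(position 4) = 1 + 0.28·t(position 2) + 0.24·t(position 3) + 0.2·t(position 4)
Solving: t(position 2) = 4.5877, t(position 3) = 4.5608, t(position 4) = 4.2239.
Expected steps from position 2 to position 1: 4.5877.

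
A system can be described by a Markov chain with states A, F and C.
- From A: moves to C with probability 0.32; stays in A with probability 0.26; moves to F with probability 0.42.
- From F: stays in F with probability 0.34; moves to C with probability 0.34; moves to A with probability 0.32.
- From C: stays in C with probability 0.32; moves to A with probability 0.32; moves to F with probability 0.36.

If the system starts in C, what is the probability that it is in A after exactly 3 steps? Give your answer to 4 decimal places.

Propagate the distribution vector 3 steps from C.
After 0 steps: (0.0000, 0.0000, 1.0000)
After 1 step: (0.3200, 0.3600, 0.3200)
After 2 steps: (0.3008, 0.3720, 0.3272)
After 3 steps: (0.3020, 0.3706, 0.3274)
P(in A after 3 steps) = 0.3020

0.3020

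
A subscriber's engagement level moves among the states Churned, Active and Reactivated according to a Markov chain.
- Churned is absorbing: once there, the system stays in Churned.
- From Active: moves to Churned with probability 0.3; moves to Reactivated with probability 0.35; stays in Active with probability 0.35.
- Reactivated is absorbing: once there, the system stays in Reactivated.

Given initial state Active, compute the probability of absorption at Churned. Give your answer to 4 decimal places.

0.4615

Let h(s) be the probability of absorption at Churned starting from transient state s. Then h(Churned) = 1 and h(Reactivated) = 0. By first-step analysis:
h(Active) = 0.3·1 + 0.35·h(Active) + 0.35·0
Solving: h(Active) = 0.4615.
Starting from Active, the probability is 0.4615.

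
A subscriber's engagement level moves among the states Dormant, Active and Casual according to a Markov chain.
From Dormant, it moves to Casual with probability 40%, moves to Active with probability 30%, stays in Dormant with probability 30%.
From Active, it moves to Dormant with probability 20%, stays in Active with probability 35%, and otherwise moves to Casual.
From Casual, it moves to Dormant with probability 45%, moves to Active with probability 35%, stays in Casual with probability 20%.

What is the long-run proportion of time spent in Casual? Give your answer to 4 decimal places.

Let the stationary distribution be π with π = πP and π_1 + π_2 + π_3 = 1.
π_1 = 0.3·π_1 + 0.2·π_2 + 0.45·π_3
π_2 = 0.3·π_1 + 0.35·π_2 + 0.35·π_3
Solving with the normalization constraint gives π = (0.3187, 0.3341, 0.3473).
So the stationary probability of Casual is 0.3473.

0.3473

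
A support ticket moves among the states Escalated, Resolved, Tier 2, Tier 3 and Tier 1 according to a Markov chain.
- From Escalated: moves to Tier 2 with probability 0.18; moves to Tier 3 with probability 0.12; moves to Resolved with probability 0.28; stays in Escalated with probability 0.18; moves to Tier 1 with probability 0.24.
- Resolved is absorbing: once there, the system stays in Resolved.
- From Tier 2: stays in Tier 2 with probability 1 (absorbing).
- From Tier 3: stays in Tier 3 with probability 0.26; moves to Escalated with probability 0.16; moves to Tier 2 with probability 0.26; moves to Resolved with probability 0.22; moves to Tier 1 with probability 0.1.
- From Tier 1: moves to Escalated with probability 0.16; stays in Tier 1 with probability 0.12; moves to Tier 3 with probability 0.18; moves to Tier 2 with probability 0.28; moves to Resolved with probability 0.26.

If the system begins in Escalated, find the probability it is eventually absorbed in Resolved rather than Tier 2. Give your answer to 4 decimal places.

Let h(s) be the probability of absorption at Resolved starting from transient state s. Then h(Resolved) = 1 and h(Tier 2) = 0. By first-step analysis:
h(Escalated) = 0.18·h(Escalated) + 0.28·1 + 0.18·0 + 0.12·h(Tier 3) + 0.24·h(Tier 1)
h(Tier 3) = 0.16·h(Escalated) + 0.22·1 + 0.26·0 + 0.26·h(Tier 3) + 0.1·h(Tier 1)
h(Tier 1) = 0.16·h(Escalated) + 0.26·1 + 0.28·0 + 0.18·h(Tier 3) + 0.12·h(Tier 1)
Solving: h(Escalated) = 0.5576, h(Tier 3) = 0.4849, h(Tier 1) = 0.4960.
Starting from Escalated, the probability is 0.5576.

0.5576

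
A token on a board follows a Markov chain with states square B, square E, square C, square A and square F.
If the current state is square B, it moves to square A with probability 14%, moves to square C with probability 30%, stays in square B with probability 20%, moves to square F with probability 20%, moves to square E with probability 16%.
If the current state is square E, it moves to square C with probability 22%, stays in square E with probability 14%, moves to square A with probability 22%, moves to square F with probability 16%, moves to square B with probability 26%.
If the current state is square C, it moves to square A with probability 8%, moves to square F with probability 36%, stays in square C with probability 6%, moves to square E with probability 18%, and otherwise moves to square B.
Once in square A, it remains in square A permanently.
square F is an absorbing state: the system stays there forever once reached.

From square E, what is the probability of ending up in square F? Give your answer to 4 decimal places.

Let h(s) be the probability of absorption at square F starting from transient state s. Then h(square F) = 1 and h(square A) = 0. By first-step analysis:
h(square B) = 0.2·h(square B) + 0.16·h(square E) + 0.3·h(square C) + 0.14·0 + 0.2·1
h(square E) = 0.26·h(square B) + 0.14·h(square E) + 0.22·h(square C) + 0.22·0 + 0.16·1
h(square C) = 0.32·h(square B) + 0.18·h(square E) + 0.06·h(square C) + 0.08·0 + 0.36·1
Solving: h(square B) = 0.6239, h(square E) = 0.5541, h(square C) = 0.7015.
Starting from square E, the probability is 0.5541.

0.5541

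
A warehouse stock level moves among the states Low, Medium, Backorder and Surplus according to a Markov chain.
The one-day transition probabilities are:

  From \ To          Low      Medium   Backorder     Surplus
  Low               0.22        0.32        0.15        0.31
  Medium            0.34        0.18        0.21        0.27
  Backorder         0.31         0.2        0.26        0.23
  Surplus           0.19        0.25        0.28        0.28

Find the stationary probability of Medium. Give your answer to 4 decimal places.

Let the stationary distribution be π with π = πP and π_1 + π_2 + π_3 + π_4 = 1.
π_1 = 0.22·π_1 + 0.34·π_2 + 0.31·π_3 + 0.19·π_4
π_2 = 0.32·π_1 + 0.18·π_2 + 0.2·π_3 + 0.25·π_4
π_3 = 0.15·π_1 + 0.21·π_2 + 0.26·π_3 + 0.28·π_4
Solving with the normalization constraint gives π = (0.2608, 0.2402, 0.2248, 0.2742).
So the stationary probability of Medium is 0.2402.

0.2402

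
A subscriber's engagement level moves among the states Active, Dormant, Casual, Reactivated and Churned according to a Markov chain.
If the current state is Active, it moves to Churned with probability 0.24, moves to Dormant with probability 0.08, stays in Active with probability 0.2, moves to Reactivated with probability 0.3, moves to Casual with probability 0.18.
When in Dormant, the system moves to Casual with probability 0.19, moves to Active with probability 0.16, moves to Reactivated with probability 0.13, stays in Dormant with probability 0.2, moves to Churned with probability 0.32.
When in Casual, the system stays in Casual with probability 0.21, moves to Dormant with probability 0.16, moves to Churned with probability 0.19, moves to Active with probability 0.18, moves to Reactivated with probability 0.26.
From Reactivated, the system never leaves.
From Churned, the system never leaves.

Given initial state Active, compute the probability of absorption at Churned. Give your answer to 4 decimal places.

Let h(s) be the probability of absorption at Churned starting from transient state s. Then h(Churned) = 1 and h(Reactivated) = 0. By first-step analysis:
h(Active) = 0.2·h(Active) + 0.08·h(Dormant) + 0.18·h(Casual) + 0.3·0 + 0.24·1
h(Dormant) = 0.16·h(Active) + 0.2·h(Dormant) + 0.19·h(Casual) + 0.13·0 + 0.32·1
h(Casual) = 0.18·h(Active) + 0.16·h(Dormant) + 0.21·h(Casual) + 0.26·0 + 0.19·1
Solving: h(Active) = 0.4660, h(Dormant) = 0.6046, h(Casual) = 0.4691.
Starting from Active, the probability is 0.4660.

0.4660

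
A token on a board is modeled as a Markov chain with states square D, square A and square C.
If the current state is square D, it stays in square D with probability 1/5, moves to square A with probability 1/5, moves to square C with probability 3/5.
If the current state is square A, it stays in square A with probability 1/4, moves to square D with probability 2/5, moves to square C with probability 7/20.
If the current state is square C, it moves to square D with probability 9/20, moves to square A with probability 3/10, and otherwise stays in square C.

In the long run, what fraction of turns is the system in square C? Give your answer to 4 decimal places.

0.3977

Let the stationary distribution be π with π = πP and π_1 + π_2 + π_3 = 1.
π_1 = 0.2·π_1 + 0.4·π_2 + 0.45·π_3
π_2 = 0.2·π_1 + 0.25·π_2 + 0.3·π_3
Solving with the normalization constraint gives π = (0.3499, 0.2524, 0.3977).
So the stationary probability of square C is 0.3977.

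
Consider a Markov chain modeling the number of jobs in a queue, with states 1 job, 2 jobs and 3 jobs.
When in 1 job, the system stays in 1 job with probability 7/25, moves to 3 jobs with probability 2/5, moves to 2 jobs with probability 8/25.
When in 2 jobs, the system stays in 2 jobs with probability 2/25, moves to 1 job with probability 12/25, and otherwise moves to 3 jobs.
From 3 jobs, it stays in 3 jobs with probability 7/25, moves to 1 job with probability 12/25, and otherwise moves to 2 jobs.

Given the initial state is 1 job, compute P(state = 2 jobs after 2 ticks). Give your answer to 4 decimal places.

0.2112

Sum over the intermediate state after 1 tick:
P = P(1 job→1 job)·P(1 job→2 jobs) + P(1 job→2 jobs)·P(2 jobs→2 jobs) + P(1 job→3 jobs)·P(3 jobs→2 jobs)
  = 0.28×0.32 + 0.32×0.08 + 0.4×0.24
  = 0.0896 + 0.0256 + 0.0960 = 0.2112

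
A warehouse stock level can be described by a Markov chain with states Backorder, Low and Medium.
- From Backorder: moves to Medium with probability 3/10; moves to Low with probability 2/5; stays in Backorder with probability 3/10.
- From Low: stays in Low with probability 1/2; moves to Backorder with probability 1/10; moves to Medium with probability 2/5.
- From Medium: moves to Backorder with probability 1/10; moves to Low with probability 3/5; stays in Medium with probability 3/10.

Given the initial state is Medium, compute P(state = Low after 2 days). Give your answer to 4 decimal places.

Sum over the intermediate state after 1 day:
P = P(Medium→Backorder)·P(Backorder→Low) + P(Medium→Low)·P(Low→Low) + P(Medium→Medium)·P(Medium→Low)
  = 0.1×0.4 + 0.6×0.5 + 0.3×0.6
  = 0.0400 + 0.3000 + 0.1800 = 0.5200

0.5200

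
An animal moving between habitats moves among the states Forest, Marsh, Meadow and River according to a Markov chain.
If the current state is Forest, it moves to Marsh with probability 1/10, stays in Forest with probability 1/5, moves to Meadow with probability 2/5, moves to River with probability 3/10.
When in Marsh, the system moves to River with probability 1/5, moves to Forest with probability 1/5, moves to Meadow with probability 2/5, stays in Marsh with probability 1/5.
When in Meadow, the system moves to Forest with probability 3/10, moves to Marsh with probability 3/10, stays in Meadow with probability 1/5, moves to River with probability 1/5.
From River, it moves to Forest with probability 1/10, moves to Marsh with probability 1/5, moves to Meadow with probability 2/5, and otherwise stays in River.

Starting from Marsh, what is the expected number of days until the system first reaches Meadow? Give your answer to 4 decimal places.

2.5000

Let t(s) be the expected number of days to first reach Meadow from state s, with t(Meadow) = 0. Conditioning on the first day:
t(Forest) = 1 + 0.2·t(Forest) + 0.1·t(Marsh) + 0.3·t(River)
t(Marsh) = 1 + 0.2·t(Forest) + 0.2·t(Marsh) + 0.2·t(River)
t(River) = 1 + 0.1·t(Forest) + 0.2·t(Marsh) + 0.3·t(River)
Solving: t(Forest) = 2.5000, t(Marsh) = 2.5000, t(River) = 2.5000.
Expected days from Marsh to Meadow: 2.5000.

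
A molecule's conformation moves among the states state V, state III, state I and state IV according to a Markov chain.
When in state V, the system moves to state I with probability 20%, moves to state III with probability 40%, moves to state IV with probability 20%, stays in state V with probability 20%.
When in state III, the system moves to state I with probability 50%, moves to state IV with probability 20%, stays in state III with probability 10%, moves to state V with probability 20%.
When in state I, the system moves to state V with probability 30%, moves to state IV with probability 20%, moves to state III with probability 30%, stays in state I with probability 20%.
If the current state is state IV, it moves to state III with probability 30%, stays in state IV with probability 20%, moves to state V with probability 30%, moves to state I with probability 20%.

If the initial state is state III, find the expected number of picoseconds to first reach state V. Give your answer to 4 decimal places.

3.9394

Let t(s) be the expected number of picoseconds to first reach state V from state s, with t(state V) = 0. Conditioning on the first picosecond:
t(state III) = 1 + 0.1·t(state III) + 0.5·t(state I) + 0.2·t(state IV)
t(state I) = 1 + 0.3·t(state III) + 0.2·t(state I) + 0.2·t(state IV)
t(state IV) = 1 + 0.3·t(state III) + 0.2·t(state I) + 0.2·t(state IV)
Solving: t(state III) = 3.9394, t(state I) = 3.6364, t(state IV) = 3.6364.
Expected picoseconds from state III to state V: 3.9394.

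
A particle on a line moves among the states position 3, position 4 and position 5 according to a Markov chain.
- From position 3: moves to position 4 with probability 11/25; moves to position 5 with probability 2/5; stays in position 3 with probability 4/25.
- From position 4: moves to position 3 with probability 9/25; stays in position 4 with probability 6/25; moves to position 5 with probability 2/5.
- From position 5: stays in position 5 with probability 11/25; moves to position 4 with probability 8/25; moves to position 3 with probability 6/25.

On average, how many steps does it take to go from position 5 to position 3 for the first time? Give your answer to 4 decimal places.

Let t(s) be the expected number of steps to first reach position 3 from state s, with t(position 3) = 0. Conditioning on the first step:
t(position 4) = 1 + 0.24·t(position 4) + 0.4·t(position 5)
t(position 5) = 1 + 0.32·t(position 4) + 0.44·t(position 5)
Solving: t(position 4) = 3.2258, t(position 5) = 3.6290.
Expected steps from position 5 to position 3: 3.6290.

3.6290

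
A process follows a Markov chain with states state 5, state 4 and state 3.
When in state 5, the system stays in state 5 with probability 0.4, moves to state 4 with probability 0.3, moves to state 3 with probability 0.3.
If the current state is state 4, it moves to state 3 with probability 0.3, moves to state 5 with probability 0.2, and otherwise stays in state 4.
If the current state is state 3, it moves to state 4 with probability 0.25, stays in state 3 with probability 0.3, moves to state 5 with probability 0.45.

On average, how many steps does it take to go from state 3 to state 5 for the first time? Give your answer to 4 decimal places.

Let t(s) be the expected number of steps to first reach state 5 from state s, with t(state 5) = 0. Conditioning on the first step:
t(state 4) = 1 + 0.5·t(state 4) + 0.3·t(state 3)
t(state 3) = 1 + 0.25·t(state 4) + 0.3·t(state 3)
Solving: t(state 4) = 3.6364, t(state 3) = 2.7273.
Expected steps from state 3 to state 5: 2.7273.

2.7273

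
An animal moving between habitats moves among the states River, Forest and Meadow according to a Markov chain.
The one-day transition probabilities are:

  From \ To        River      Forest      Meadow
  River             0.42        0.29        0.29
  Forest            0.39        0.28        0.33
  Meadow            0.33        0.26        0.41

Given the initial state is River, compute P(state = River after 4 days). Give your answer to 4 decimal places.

Propagate the distribution vector 4 days from River.
After 0 days: (1.0000, 0.0000, 0.0000)
After 1 day: (0.4200, 0.2900, 0.2900)
After 2 days: (0.3852, 0.2784, 0.3364)
After 3 days: (0.3814, 0.2771, 0.3415)
After 4 days: (0.3810, 0.2770, 0.3421)
P(in River after 4 days) = 0.3810

0.3810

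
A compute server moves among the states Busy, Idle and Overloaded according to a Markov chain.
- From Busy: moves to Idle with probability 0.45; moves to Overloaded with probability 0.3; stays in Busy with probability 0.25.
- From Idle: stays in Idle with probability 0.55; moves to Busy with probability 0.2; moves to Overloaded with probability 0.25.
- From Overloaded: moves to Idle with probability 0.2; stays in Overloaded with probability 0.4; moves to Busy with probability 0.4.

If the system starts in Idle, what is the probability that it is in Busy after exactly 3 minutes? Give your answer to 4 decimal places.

Propagate the distribution vector 3 minutes from Idle.
After 0 minutes: (0.0000, 1.0000, 0.0000)
After 1 minute: (0.2000, 0.5500, 0.2500)
After 2 minutes: (0.2600, 0.4425, 0.2975)
After 3 minutes: (0.2725, 0.4199, 0.3076)
P(in Busy after 3 minutes) = 0.2725

0.2725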